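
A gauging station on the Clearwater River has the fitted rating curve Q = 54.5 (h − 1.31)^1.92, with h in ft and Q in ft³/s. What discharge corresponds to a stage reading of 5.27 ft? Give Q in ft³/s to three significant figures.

Q = 54.5 × (5.27 − 1.31)^1.92 = 54.5 × 3.96^1.92 = 765.5 ft³/s

766 ft³/s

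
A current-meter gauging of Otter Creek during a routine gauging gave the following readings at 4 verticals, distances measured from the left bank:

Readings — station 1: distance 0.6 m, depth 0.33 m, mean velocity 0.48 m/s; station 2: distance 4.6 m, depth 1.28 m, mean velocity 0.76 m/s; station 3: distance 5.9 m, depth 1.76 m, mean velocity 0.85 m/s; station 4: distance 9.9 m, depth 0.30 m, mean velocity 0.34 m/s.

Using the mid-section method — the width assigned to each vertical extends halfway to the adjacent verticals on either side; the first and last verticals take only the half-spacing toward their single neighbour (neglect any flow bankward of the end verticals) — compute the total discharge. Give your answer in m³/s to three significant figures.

w_1 = (4.6 − 0.6)/2 = 2 m; q_1 = 0.48 × 0.33 × 2 = 0.3168 m³/s
w_2 = (5.9 − 0.6)/2 = 2.65 m; q_2 = 0.76 × 1.28 × 2.65 = 2.578 m³/s
w_3 = (9.9 − 4.6)/2 = 2.65 m; q_3 = 0.85 × 1.76 × 2.65 = 3.964 m³/s
w_4 = (9.9 − 5.9)/2 = 2 m; q_4 = 0.34 × 0.30 × 2 = 0.2040 m³/s
Q = Σ qᵢ = 7.063 m³/s

7.06 m³/s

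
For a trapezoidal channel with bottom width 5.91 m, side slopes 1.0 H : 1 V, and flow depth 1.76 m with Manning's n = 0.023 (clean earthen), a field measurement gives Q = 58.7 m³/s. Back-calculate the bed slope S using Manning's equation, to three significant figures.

A = (b + z·y)·y = (5.91 + 1.0×1.76)×1.76 = 13.50 m²
P = b + 2y√(1+z²) = 5.91 + 2×1.76×√(1+1.0²) = 10.89 m
R = A/P = 13.50/10.89 = 1.240 m
S = (Q·n / (1·A·R^(2/3)))² = (58.7×0.023 / (1×13.50×1.154))² = 0.007510

0.00751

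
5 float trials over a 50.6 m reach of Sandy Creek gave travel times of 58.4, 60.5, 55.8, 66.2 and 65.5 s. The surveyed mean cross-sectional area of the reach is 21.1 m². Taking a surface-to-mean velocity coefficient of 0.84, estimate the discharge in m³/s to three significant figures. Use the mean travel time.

14.6 m³/s

t̄ = (58.4 + 60.5 + 55.8 + 66.2 + 65.5) / 5 = 61.28 s
v_surface = L / t̄ = 50.6 / 61.28 = 0.8257 m/s
v_mean = 0.84 × 0.8257 = 0.6936 m/s
Q = A × v_mean = 21.1 × 0.6936 = 14.64 m³/s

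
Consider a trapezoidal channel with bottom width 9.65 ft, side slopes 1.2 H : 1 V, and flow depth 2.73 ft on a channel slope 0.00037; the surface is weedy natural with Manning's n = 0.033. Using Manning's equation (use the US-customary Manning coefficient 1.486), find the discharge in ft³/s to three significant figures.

A = (b + z·y)·y = (9.65 + 1.2×2.73)×2.73 = 35.29 ft²
P = b + 2y√(1+z²) = 9.65 + 2×2.73×√(1+1.2²) = 18.18 ft
R = A/P = 35.29/18.18 = 1.941 ft
Q = (1.486/n)·A·R^(2/3)·S^(1/2) = (1.486/0.033) × 35.29 × 1.941^(2/3) × 0.00037^(1/2) = 47.56 ft³/s

47.6 ft³/s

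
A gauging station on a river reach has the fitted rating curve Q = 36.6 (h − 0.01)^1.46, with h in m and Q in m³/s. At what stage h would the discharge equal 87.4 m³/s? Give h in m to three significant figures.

h − h₀ = (Q/C)^(1/b) = (87.4/36.6)^(1/1.46) = 1.815 m
h = 0.01 + 1.815 = 1.825 m

1.83 m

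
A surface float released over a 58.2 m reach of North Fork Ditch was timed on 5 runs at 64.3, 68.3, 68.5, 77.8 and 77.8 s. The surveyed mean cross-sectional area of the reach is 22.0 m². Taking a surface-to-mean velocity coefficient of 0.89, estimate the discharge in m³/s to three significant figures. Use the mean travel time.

16.0 m³/s

t̄ = (64.3 + 68.3 + 68.5 + 77.8 + 77.8) / 5 = 71.34 s
v_surface = L / t̄ = 58.2 / 71.34 = 0.8158 m/s
v_mean = 0.89 × 0.8158 = 0.7261 m/s
Q = A × v_mean = 22.0 × 0.7261 = 15.97 m³/s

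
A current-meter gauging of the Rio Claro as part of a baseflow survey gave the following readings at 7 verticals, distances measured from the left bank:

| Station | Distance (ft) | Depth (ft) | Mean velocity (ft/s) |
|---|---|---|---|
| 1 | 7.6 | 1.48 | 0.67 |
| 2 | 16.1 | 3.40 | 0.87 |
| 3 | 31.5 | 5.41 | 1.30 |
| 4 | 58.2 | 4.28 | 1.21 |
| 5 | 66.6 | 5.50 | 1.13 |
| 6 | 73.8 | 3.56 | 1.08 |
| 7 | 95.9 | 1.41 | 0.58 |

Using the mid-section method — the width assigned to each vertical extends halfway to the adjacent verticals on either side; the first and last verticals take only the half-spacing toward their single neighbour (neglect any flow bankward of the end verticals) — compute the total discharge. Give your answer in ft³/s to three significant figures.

392 ft³/s

w_1 = (16.1 − 7.6)/2 = 4.25 ft; q_1 = 0.67 × 1.48 × 4.25 = 4.214 ft³/s
w_2 = (31.5 − 7.6)/2 = 11.95 ft; q_2 = 0.87 × 3.40 × 11.95 = 35.35 ft³/s
w_3 = (58.2 − 16.1)/2 = 21.05 ft; q_3 = 1.30 × 5.41 × 21.05 = 148.0 ft³/s
w_4 = (66.6 − 31.5)/2 = 17.55 ft; q_4 = 1.21 × 4.28 × 17.55 = 90.89 ft³/s
w_5 = (73.8 − 58.2)/2 = 7.8 ft; q_5 = 1.13 × 5.50 × 7.8 = 48.48 ft³/s
w_6 = (95.9 − 66.6)/2 = 14.65 ft; q_6 = 1.08 × 3.56 × 14.65 = 56.33 ft³/s
w_7 = (95.9 − 73.8)/2 = 11.05 ft; q_7 = 0.58 × 1.41 × 11.05 = 9.037 ft³/s
Q = Σ qᵢ = 392.3 ft³/s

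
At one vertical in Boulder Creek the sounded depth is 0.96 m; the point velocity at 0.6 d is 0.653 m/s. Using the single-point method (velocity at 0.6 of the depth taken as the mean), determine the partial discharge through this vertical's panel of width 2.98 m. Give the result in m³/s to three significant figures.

v̄ = v₀.₆ = 0.653 m/s
q = v̄ × d × w = 0.6530 × 0.96 × 2.98 = 1.868 m³/s

1.87 m³/s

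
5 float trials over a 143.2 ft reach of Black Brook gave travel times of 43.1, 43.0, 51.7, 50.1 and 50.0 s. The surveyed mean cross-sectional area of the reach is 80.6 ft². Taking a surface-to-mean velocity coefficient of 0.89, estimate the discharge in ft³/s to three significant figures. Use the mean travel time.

t̄ = (43.1 + 43.0 + 51.7 + 50.1 + 50.0) / 5 = 47.58 s
v_surface = L / t̄ = 143.2 / 47.58 = 3.010 ft/s
v_mean = 0.89 × 3.010 = 2.679 ft/s
Q = A × v_mean = 80.6 × 2.679 = 215.9 ft³/s

216 ft³/s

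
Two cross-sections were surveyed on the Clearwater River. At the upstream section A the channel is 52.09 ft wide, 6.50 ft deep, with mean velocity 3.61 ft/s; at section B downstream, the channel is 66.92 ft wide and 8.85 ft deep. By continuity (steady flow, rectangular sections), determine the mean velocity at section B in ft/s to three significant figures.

Q = A₁V₁ = (52.09×6.50) × 3.61 = 1222 ft³/s
A₂ = 66.92 × 8.85 = 592.2 ft²
V₂ = Q/A₂ = 1222/592.2 = 2.064 ft/s

2.06 ft/s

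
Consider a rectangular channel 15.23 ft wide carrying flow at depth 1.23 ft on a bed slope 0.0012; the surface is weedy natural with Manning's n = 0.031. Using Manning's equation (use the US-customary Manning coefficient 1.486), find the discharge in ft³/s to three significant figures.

A = b·y = 15.23 × 1.23 = 18.73 ft²
P = b + 2y = 15.23 + 2×1.23 = 17.69 ft
R = A/P = 18.73/17.69 = 1.059 ft
Q = (1.486/n)·A·R^(2/3)·S^(1/2) = (1.486/0.031) × 18.73 × 1.059^(2/3) × 0.0012^(1/2) = 32.32 ft³/s

32.3 ft³/s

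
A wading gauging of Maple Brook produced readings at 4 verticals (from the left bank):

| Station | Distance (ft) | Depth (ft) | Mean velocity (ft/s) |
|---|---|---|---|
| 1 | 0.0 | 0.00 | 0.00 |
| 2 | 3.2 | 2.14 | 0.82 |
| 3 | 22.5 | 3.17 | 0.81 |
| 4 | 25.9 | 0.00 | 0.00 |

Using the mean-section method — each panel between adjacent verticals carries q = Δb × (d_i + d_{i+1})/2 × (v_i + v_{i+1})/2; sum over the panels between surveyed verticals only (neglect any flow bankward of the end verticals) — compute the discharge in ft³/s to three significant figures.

Panel 1-2: Δb = 3.2 ft, d̄ = (0.00+2.14)/2 = 1.07, v̄ = (0.00+0.82)/2 = 0.41 → q = 3.2×1.07×0.41 = 1.404 ft³/s
Panel 2-3: Δb = 19.3 ft, d̄ = (2.14+3.17)/2 = 2.655, v̄ = (0.82+0.81)/2 = 0.815 → q = 19.3×2.655×0.815 = 41.76 ft³/s
Panel 3-4: Δb = 3.4 ft, d̄ = (3.17+0.00)/2 = 1.585, v̄ = (0.81+0.00)/2 = 0.405 → q = 3.4×1.585×0.405 = 2.183 ft³/s
Q = Σ q = 45.35 ft³/s

45.3 ft³/s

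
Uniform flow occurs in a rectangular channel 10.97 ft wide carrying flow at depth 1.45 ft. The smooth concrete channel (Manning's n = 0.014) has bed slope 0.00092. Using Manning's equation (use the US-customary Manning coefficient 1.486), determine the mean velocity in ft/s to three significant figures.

A = b·y = 10.97 × 1.45 = 15.91 ft²
P = b + 2y = 10.97 + 2×1.45 = 13.87 ft
R = A/P = 15.91/13.87 = 1.147 ft
Q = (1.486/n)·A·R^(2/3)·S^(1/2) = (1.486/0.014) × 15.91 × 1.147^(2/3) × 0.00092^(1/2) = 56.11 ft³/s
V = Q/A = 56.11/15.91 = 3.527 ft/s

3.53 ft/s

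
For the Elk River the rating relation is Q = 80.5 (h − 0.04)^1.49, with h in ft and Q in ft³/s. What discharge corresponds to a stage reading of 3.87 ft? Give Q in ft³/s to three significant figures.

Q = 80.5 × (3.87 − 0.04)^1.49 = 80.5 × 3.83^1.49 = 595.3 ft³/s

595 ft³/s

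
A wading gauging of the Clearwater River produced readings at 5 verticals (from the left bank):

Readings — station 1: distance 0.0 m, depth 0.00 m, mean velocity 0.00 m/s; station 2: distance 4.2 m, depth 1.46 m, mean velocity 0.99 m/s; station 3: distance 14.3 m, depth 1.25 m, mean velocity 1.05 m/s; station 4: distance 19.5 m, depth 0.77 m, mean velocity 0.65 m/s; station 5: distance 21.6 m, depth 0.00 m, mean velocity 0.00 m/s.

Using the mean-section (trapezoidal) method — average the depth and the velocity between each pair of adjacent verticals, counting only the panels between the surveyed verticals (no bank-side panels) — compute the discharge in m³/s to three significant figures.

20.2 m³/s

Panel 1-2: Δb = 4.2 m, d̄ = (0.00+1.46)/2 = 0.73, v̄ = (0.00+0.99)/2 = 0.495 → q = 4.2×0.73×0.495 = 1.518 m³/s
Panel 2-3: Δb = 10.1 m, d̄ = (1.46+1.25)/2 = 1.355, v̄ = (0.99+1.05)/2 = 1.02 → q = 10.1×1.355×1.02 = 13.96 m³/s
Panel 3-4: Δb = 5.2 m, d̄ = (1.25+0.77)/2 = 1.01, v̄ = (1.05+0.65)/2 = 0.85 → q = 5.2×1.01×0.85 = 4.464 m³/s
Panel 4-5: Δb = 2.1 m, d̄ = (0.77+0.00)/2 = 0.385, v̄ = (0.65+0.00)/2 = 0.325 → q = 2.1×0.385×0.325 = 0.2628 m³/s
Q = Σ q = 20.20 m³/s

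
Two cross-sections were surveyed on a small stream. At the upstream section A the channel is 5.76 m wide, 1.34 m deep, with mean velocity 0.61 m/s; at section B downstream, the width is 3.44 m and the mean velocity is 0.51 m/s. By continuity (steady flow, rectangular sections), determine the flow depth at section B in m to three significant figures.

2.68 m

Q = A₁V₁ = (5.76×1.34) × 0.61 = 4.708 m³/s
d₂ = Q/(b₂ V₂) = 4.708/(3.44×0.51) = 2.684 m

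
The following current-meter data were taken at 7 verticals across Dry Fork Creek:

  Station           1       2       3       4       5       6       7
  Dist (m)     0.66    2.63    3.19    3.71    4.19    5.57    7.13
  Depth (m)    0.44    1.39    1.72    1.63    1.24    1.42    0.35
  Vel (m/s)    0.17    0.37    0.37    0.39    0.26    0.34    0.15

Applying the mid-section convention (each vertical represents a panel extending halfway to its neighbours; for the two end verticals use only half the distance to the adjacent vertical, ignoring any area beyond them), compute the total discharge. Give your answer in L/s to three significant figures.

w_1 = (2.63 − 0.66)/2 = 0.985 m; q_1 = 0.17 × 0.44 × 0.985 = 0.07368 m³/s
w_2 = (3.19 − 0.66)/2 = 1.265 m; q_2 = 0.37 × 1.39 × 1.265 = 0.6506 m³/s
w_3 = (3.71 − 2.63)/2 = 0.54 m; q_3 = 0.37 × 1.72 × 0.54 = 0.3437 m³/s
w_4 = (4.19 − 3.19)/2 = 0.5 m; q_4 = 0.39 × 1.63 × 0.5 = 0.3179 m³/s
w_5 = (5.57 − 3.71)/2 = 0.93 m; q_5 = 0.26 × 1.24 × 0.93 = 0.2998 m³/s
w_6 = (7.13 − 4.19)/2 = 1.47 m; q_6 = 0.34 × 1.42 × 1.47 = 0.7097 m³/s
w_7 = (7.13 − 5.57)/2 = 0.78 m; q_7 = 0.15 × 0.35 × 0.78 = 0.04095 m³/s
Q = Σ qᵢ = 2.436 m³/s
= 2.436 × 1000 = 2436 L/s

2440 L/s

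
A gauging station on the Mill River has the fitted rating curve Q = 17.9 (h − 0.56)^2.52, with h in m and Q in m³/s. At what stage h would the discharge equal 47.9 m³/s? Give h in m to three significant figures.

h − h₀ = (Q/C)^(1/b) = (47.9/17.9)^(1/2.52) = 1.478 m
h = 0.56 + 1.478 = 2.038 m

2.04 m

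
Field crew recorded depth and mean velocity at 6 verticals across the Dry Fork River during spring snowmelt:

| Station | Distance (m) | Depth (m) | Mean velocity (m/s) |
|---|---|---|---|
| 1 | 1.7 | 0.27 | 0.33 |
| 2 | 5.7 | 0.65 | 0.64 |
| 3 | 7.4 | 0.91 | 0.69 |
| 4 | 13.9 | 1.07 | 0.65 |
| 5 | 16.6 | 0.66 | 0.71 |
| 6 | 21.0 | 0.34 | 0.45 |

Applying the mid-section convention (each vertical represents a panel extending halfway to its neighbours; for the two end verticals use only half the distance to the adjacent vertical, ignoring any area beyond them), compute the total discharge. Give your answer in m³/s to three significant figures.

w_1 = (5.7 − 1.7)/2 = 2 m; q_1 = 0.33 × 0.27 × 2 = 0.1782 m³/s
w_2 = (7.4 − 1.7)/2 = 2.85 m; q_2 = 0.64 × 0.65 × 2.85 = 1.186 m³/s
w_3 = (13.9 − 5.7)/2 = 4.1 m; q_3 = 0.69 × 0.91 × 4.1 = 2.574 m³/s
w_4 = (16.6 − 7.4)/2 = 4.6 m; q_4 = 0.65 × 1.07 × 4.6 = 3.199 m³/s
w_5 = (21.0 − 13.9)/2 = 3.55 m; q_5 = 0.71 × 0.66 × 3.55 = 1.664 m³/s
w_6 = (21.0 − 16.6)/2 = 2.2 m; q_6 = 0.45 × 0.34 × 2.2 = 0.3366 m³/s
Q = Σ qᵢ = 9.138 m³/s

9.14 m³/s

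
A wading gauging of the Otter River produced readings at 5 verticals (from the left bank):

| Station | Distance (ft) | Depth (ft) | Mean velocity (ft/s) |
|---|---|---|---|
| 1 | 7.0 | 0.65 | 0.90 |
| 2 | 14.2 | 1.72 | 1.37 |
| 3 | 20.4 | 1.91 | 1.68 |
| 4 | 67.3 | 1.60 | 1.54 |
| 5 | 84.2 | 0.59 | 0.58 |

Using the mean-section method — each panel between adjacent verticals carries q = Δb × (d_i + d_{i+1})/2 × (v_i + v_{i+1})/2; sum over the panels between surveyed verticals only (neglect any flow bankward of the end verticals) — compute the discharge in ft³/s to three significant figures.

Panel 1-2: Δb = 7.2 ft, d̄ = (0.65+1.72)/2 = 1.185, v̄ = (0.90+1.37)/2 = 1.135 → q = 7.2×1.185×1.135 = 9.684 ft³/s
Panel 2-3: Δb = 6.2 ft, d̄ = (1.72+1.91)/2 = 1.815, v̄ = (1.37+1.68)/2 = 1.525 → q = 6.2×1.815×1.525 = 17.16 ft³/s
Panel 3-4: Δb = 46.9 ft, d̄ = (1.91+1.60)/2 = 1.755, v̄ = (1.68+1.54)/2 = 1.61 → q = 46.9×1.755×1.61 = 132.5 ft³/s
Panel 4-5: Δb = 16.9 ft, d̄ = (1.60+0.59)/2 = 1.095, v̄ = (1.54+0.58)/2 = 1.06 → q = 16.9×1.095×1.06 = 19.62 ft³/s
Q = Σ q = 179.0 ft³/s

179 ft³/s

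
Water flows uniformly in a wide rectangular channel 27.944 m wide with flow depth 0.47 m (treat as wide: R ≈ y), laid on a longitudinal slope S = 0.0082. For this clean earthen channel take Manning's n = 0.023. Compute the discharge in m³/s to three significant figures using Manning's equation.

31.3 m³/s

A = b·y = 27.944 × 0.47 = 13.13 m²
Wide channel: R ≈ y = 0.47 m
Q = (1/n)·A·R^(2/3)·S^(1/2) = (1/0.023) × 13.13 × 0.4700^(2/3) × 0.0082^(1/2) = 31.26 m³/s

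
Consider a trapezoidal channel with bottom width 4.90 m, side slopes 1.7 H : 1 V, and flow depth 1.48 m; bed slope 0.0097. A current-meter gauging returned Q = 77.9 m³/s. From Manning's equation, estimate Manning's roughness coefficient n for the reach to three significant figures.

A = (b + z·y)·y = (4.90 + 1.7×1.48)×1.48 = 10.98 m²
P = b + 2y√(1+z²) = 4.90 + 2×1.48×√(1+1.7²) = 10.74 m
R = A/P = 10.98/10.74 = 1.022 m
n = (1/Q)·A·R^(2/3)·S^(1/2) = (1/77.9) × 10.98 × 1.015 × 0.09849 = 0.01408

0.0141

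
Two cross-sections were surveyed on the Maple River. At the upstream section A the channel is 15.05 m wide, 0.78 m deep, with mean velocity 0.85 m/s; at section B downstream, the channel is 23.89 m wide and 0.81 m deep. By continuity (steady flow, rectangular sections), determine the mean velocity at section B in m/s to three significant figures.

Q = A₁V₁ = (15.05×0.78) × 0.85 = 9.978 m³/s
A₂ = 23.89 × 0.81 = 19.35 m²
V₂ = Q/A₂ = 9.978/19.35 = 0.5156 m/s

0.516 m/s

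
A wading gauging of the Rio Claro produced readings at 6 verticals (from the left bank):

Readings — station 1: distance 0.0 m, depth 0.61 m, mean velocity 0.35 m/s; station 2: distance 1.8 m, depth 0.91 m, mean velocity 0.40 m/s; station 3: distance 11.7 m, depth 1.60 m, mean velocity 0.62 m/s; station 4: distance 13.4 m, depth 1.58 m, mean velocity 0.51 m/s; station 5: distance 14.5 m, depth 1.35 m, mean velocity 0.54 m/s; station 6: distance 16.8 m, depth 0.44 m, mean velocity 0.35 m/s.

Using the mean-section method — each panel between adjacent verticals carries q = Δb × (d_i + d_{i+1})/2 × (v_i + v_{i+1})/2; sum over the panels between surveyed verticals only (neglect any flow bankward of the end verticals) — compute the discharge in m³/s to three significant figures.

10.1 m³/s

Panel 1-2: Δb = 1.8 m, d̄ = (0.61+0.91)/2 = 0.76, v̄ = (0.35+0.40)/2 = 0.375 → q = 1.8×0.76×0.375 = 0.5130 m³/s
Panel 2-3: Δb = 9.9 m, d̄ = (0.91+1.60)/2 = 1.255, v̄ = (0.40+0.62)/2 = 0.51 → q = 9.9×1.255×0.51 = 6.336 m³/s
Panel 3-4: Δb = 1.7 m, d̄ = (1.60+1.58)/2 = 1.59, v̄ = (0.62+0.51)/2 = 0.565 → q = 1.7×1.59×0.565 = 1.527 m³/s
Panel 4-5: Δb = 1.1 m, d̄ = (1.58+1.35)/2 = 1.465, v̄ = (0.51+0.54)/2 = 0.525 → q = 1.1×1.465×0.525 = 0.8460 m³/s
Panel 5-6: Δb = 2.3 m, d̄ = (1.35+0.44)/2 = 0.895, v̄ = (0.54+0.35)/2 = 0.445 → q = 2.3×0.895×0.445 = 0.9160 m³/s
Q = Σ q = 10.14 m³/s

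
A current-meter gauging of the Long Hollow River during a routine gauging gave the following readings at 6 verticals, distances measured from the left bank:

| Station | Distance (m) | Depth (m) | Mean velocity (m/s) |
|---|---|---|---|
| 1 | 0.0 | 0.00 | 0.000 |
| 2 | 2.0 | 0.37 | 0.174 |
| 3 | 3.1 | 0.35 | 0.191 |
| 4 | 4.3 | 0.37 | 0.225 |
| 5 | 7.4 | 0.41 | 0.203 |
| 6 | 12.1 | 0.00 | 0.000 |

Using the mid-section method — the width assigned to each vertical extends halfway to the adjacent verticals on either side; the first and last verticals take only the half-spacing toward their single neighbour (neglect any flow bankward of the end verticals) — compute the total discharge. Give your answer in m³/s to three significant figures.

w_2 = (3.1 − 0.0)/2 = 1.55 m; q_2 = 0.174 × 0.37 × 1.55 = 0.09979 m³/s
w_3 = (4.3 − 2.0)/2 = 1.15 m; q_3 = 0.191 × 0.35 × 1.15 = 0.07688 m³/s
w_4 = (7.4 − 3.1)/2 = 2.15 m; q_4 = 0.225 × 0.37 × 2.15 = 0.1790 m³/s
w_5 = (12.1 − 4.3)/2 = 3.9 m; q_5 = 0.203 × 0.41 × 3.9 = 0.3246 m³/s
Stations 1, 6 contribute zero (depth or velocity is 0).
Q = Σ qᵢ = 0.6803 m³/s

0.680 m³/s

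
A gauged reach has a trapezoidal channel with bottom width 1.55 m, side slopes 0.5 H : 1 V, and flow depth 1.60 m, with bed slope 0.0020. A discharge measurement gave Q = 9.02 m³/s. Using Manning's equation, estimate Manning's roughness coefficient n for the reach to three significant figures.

0.0152

A = (b + z·y)·y = (1.55 + 0.5×1.60)×1.60 = 3.760 m²
P = b + 2y√(1+z²) = 1.55 + 2×1.60×√(1+0.5²) = 5.128 m
R = A/P = 3.760/5.128 = 0.7333 m
n = (1/Q)·A·R^(2/3)·S^(1/2) = (1/9.02) × 3.760 × 0.8132 × 0.04472 = 0.01516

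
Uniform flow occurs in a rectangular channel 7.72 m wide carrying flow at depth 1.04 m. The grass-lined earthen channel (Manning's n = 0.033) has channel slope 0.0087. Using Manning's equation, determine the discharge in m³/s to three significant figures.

A = b·y = 7.72 × 1.04 = 8.029 m²
P = b + 2y = 7.72 + 2×1.04 = 9.800 m
R = A/P = 8.029/9.800 = 0.8193 m
Q = (1/n)·A·R^(2/3)·S^(1/2) = (1/0.033) × 8.029 × 0.8193^(2/3) × 0.0087^(1/2) = 19.87 m³/s

19.9 m³/s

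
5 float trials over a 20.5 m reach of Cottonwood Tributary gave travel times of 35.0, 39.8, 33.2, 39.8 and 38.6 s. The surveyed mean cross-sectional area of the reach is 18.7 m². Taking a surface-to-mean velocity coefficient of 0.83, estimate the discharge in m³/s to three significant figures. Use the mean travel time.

8.53 m³/s

t̄ = (35.0 + 39.8 + 33.2 + 39.8 + 38.6) / 5 = 37.28 s
v_surface = L / t̄ = 20.5 / 37.28 = 0.5499 m/s
v_mean = 0.83 × 0.5499 = 0.4564 m/s
Q = A × v_mean = 18.7 × 0.4564 = 8.535 m³/s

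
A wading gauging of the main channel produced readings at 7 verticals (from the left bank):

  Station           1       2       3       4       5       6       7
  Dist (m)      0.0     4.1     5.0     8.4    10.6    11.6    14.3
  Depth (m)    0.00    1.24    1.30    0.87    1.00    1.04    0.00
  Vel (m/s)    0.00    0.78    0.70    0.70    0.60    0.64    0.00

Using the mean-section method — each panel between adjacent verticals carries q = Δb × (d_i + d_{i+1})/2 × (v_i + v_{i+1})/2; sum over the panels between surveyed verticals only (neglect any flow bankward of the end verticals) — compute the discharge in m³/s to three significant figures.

6.84 m³/s

Panel 1-2: Δb = 4.1 m, d̄ = (0.00+1.24)/2 = 0.62, v̄ = (0.00+0.78)/2 = 0.39 → q = 4.1×0.62×0.39 = 0.9914 m³/s
Panel 2-3: Δb = 0.9 m, d̄ = (1.24+1.30)/2 = 1.27, v̄ = (0.78+0.70)/2 = 0.74 → q = 0.9×1.27×0.74 = 0.8458 m³/s
Panel 3-4: Δb = 3.4 m, d̄ = (1.30+0.87)/2 = 1.085, v̄ = (0.70+0.70)/2 = 0.7 → q = 3.4×1.085×0.7 = 2.582 m³/s
Panel 4-5: Δb = 2.2 m, d̄ = (0.87+1.00)/2 = 0.935, v̄ = (0.70+0.60)/2 = 0.65 → q = 2.2×0.935×0.65 = 1.337 m³/s
Panel 5-6: Δb = 1 m, d̄ = (1.00+1.04)/2 = 1.02, v̄ = (0.60+0.64)/2 = 0.62 → q = 1×1.02×0.62 = 0.6324 m³/s
Panel 6-7: Δb = 2.7 m, d̄ = (1.04+0.00)/2 = 0.52, v̄ = (0.64+0.00)/2 = 0.32 → q = 2.7×0.52×0.32 = 0.4493 m³/s
Q = Σ q = 6.838 m³/s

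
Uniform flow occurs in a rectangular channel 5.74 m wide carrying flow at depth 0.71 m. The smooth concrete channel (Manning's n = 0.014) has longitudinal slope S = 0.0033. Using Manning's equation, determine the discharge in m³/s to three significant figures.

A = b·y = 5.74 × 0.71 = 4.075 m²
P = b + 2y = 5.74 + 2×0.71 = 7.160 m
R = A/P = 4.075/7.160 = 0.5692 m
Q = (1/n)·A·R^(2/3)·S^(1/2) = (1/0.014) × 4.075 × 0.5692^(2/3) × 0.0033^(1/2) = 11.49 m³/s

11.5 m³/s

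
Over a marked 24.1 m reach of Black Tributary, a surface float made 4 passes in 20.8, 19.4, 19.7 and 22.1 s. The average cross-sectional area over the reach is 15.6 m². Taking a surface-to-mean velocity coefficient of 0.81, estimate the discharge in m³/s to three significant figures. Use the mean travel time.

14.9 m³/s

t̄ = (20.8 + 19.4 + 19.7 + 22.1) / 4 = 20.5 s
v_surface = L / t̄ = 24.1 / 20.5 = 1.176 m/s
v_mean = 0.81 × 1.176 = 0.9522 m/s
Q = A × v_mean = 15.6 × 0.9522 = 14.86 m³/s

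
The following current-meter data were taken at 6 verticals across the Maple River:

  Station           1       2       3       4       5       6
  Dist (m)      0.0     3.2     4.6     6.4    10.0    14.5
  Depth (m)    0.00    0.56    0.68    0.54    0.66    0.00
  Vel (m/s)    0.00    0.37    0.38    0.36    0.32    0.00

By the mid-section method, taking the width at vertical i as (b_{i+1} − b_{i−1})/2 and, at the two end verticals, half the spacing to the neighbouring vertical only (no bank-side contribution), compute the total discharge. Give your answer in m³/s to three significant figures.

2.27 m³/s

w_2 = (4.6 − 0.0)/2 = 2.3 m; q_2 = 0.37 × 0.56 × 2.3 = 0.4766 m³/s
w_3 = (6.4 − 3.2)/2 = 1.6 m; q_3 = 0.38 × 0.68 × 1.6 = 0.4134 m³/s
w_4 = (10.0 − 4.6)/2 = 2.7 m; q_4 = 0.36 × 0.54 × 2.7 = 0.5249 m³/s
w_5 = (14.5 − 6.4)/2 = 4.05 m; q_5 = 0.32 × 0.66 × 4.05 = 0.8554 m³/s
Stations 1, 6 contribute zero (depth or velocity is 0).
Q = Σ qᵢ = 2.270 m³/s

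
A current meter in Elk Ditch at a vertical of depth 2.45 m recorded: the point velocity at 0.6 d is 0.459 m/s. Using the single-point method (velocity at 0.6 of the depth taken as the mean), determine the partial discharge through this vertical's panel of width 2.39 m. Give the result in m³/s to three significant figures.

v̄ = v₀.₆ = 0.459 m/s
q = v̄ × d × w = 0.4590 × 2.45 × 2.39 = 2.688 m³/s

2.69 m³/s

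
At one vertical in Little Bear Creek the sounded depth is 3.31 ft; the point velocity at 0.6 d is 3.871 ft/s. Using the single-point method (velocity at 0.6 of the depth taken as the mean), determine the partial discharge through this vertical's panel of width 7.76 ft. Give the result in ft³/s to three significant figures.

99.4 ft³/s

v̄ = v₀.₆ = 3.871 ft/s
q = v̄ × d × w = 3.871 × 3.31 × 7.76 = 99.43 ft³/s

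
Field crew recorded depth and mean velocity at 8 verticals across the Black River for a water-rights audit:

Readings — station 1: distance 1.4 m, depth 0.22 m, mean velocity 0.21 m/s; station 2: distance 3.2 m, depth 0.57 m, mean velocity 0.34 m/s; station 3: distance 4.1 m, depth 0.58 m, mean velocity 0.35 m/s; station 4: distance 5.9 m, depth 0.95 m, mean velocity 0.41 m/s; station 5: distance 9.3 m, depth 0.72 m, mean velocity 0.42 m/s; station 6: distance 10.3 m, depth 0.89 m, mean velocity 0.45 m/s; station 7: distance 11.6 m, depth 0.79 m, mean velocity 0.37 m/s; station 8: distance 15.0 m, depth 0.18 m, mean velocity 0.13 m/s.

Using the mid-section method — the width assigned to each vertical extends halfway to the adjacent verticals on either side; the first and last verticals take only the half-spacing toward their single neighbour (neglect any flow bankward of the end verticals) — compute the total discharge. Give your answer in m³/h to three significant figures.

w_1 = (3.2 − 1.4)/2 = 0.9 m; q_1 = 0.21 × 0.22 × 0.9 = 0.04158 m³/s
w_2 = (4.1 − 1.4)/2 = 1.35 m; q_2 = 0.34 × 0.57 × 1.35 = 0.2616 m³/s
w_3 = (5.9 − 3.2)/2 = 1.35 m; q_3 = 0.35 × 0.58 × 1.35 = 0.2741 m³/s
w_4 = (9.3 − 4.1)/2 = 2.6 m; q_4 = 0.41 × 0.95 × 2.6 = 1.013 m³/s
w_5 = (10.3 − 5.9)/2 = 2.2 m; q_5 = 0.42 × 0.72 × 2.2 = 0.6653 m³/s
w_6 = (11.6 − 9.3)/2 = 1.15 m; q_6 = 0.45 × 0.89 × 1.15 = 0.4606 m³/s
w_7 = (15.0 − 10.3)/2 = 2.35 m; q_7 = 0.37 × 0.79 × 2.35 = 0.6869 m³/s
w_8 = (15.0 − 11.6)/2 = 1.7 m; q_8 = 0.13 × 0.18 × 1.7 = 0.03978 m³/s
Q = Σ qᵢ = 3.443 m³/s
= 3.443 × 3600 = 12390 m³/h

12400 m³/h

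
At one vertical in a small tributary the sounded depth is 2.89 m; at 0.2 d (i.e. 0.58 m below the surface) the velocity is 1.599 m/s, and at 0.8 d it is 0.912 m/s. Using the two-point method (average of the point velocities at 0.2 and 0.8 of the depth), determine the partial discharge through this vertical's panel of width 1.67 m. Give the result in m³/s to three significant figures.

v̄ = (1.599 + 0.912) / 2 = 1.256 m/s
q = v̄ × d × w = 1.256 × 2.89 × 1.67 = 6.059 m³/s

6.06 m³/s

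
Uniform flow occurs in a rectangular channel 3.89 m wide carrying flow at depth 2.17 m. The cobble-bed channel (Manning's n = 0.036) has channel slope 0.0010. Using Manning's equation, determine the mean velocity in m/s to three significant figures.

0.893 m/s

A = b·y = 3.89 × 2.17 = 8.441 m²
P = b + 2y = 3.89 + 2×2.17 = 8.230 m
R = A/P = 8.441/8.230 = 1.026 m
Q = (1/n)·A·R^(2/3)·S^(1/2) = (1/0.036) × 8.441 × 1.026^(2/3) × 0.0010^(1/2) = 7.541 m³/s
V = Q/A = 7.541/8.441 = 0.8934 m/s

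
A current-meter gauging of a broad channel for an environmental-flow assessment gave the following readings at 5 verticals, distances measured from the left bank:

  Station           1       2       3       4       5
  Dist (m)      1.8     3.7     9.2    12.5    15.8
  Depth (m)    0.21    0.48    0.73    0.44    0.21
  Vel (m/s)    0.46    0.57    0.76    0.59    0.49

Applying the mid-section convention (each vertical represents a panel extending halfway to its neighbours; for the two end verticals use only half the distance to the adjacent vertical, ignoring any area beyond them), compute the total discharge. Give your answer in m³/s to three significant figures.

w_1 = (3.7 − 1.8)/2 = 0.95 m; q_1 = 0.46 × 0.21 × 0.95 = 0.09177 m³/s
w_2 = (9.2 − 1.8)/2 = 3.7 m; q_2 = 0.57 × 0.48 × 3.7 = 1.012 m³/s
w_3 = (12.5 − 3.7)/2 = 4.4 m; q_3 = 0.76 × 0.73 × 4.4 = 2.441 m³/s
w_4 = (15.8 − 9.2)/2 = 3.3 m; q_4 = 0.59 × 0.44 × 3.3 = 0.8567 m³/s
w_5 = (15.8 − 12.5)/2 = 1.65 m; q_5 = 0.49 × 0.21 × 1.65 = 0.1698 m³/s
Q = Σ qᵢ = 4.572 m³/s

4.57 m³/s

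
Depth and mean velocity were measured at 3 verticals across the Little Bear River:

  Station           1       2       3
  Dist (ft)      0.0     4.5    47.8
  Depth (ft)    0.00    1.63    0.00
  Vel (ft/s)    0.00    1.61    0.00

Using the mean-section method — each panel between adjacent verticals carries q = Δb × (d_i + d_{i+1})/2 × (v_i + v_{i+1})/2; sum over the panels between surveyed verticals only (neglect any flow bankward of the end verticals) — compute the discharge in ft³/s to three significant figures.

31.4 ft³/s

Panel 1-2: Δb = 4.5 ft, d̄ = (0.00+1.63)/2 = 0.815, v̄ = (0.00+1.61)/2 = 0.805 → q = 4.5×0.815×0.805 = 2.952 ft³/s
Panel 2-3: Δb = 43.3 ft, d̄ = (1.63+0.00)/2 = 0.815, v̄ = (1.61+0.00)/2 = 0.805 → q = 43.3×0.815×0.805 = 28.41 ft³/s
Q = Σ q = 31.36 ft³/s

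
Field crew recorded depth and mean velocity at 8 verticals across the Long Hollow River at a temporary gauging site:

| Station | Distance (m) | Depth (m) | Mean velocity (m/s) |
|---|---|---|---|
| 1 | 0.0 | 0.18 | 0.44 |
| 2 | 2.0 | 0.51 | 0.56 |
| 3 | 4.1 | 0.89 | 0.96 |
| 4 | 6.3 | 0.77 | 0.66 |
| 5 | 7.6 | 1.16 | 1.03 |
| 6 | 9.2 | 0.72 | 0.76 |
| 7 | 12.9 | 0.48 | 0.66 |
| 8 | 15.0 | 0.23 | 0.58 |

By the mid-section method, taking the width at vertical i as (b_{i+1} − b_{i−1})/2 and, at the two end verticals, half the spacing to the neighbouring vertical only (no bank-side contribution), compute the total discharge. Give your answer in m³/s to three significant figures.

w_1 = (2.0 − 0.0)/2 = 1 m; q_1 = 0.44 × 0.18 × 1 = 0.07920 m³/s
w_2 = (4.1 − 0.0)/2 = 2.05 m; q_2 = 0.56 × 0.51 × 2.05 = 0.5855 m³/s
w_3 = (6.3 − 2.0)/2 = 2.15 m; q_3 = 0.96 × 0.89 × 2.15 = 1.837 m³/s
w_4 = (7.6 − 4.1)/2 = 1.75 m; q_4 = 0.66 × 0.77 × 1.75 = 0.8894 m³/s
w_5 = (9.2 − 6.3)/2 = 1.45 m; q_5 = 1.03 × 1.16 × 1.45 = 1.732 m³/s
w_6 = (12.9 − 7.6)/2 = 2.65 m; q_6 = 0.76 × 0.72 × 2.65 = 1.450 m³/s
w_7 = (15.0 − 9.2)/2 = 2.9 m; q_7 = 0.66 × 0.48 × 2.9 = 0.9187 m³/s
w_8 = (15.0 − 12.9)/2 = 1.05 m; q_8 = 0.58 × 0.23 × 1.05 = 0.1401 m³/s
Q = Σ qᵢ = 7.632 m³/s

7.63 m³/s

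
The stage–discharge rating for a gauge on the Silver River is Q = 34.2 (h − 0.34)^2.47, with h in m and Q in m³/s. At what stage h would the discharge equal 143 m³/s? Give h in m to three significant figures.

h − h₀ = (Q/C)^(1/b) = (143/34.2)^(1/2.47) = 1.785 m
h = 0.34 + 1.785 = 2.125 m

2.12 m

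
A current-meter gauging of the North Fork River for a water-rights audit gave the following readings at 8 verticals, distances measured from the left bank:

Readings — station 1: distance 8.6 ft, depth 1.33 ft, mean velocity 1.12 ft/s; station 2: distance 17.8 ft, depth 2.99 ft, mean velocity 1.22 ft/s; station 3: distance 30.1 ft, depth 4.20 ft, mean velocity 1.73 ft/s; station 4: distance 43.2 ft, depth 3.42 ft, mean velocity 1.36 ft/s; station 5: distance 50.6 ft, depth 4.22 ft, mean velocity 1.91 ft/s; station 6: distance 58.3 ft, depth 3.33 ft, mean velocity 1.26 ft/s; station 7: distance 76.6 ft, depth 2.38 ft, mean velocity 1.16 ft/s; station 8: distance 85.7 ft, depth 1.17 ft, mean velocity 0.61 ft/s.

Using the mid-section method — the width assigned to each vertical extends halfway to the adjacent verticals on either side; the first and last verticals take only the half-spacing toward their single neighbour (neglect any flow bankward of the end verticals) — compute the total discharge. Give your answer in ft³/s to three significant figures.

342 ft³/s

w_1 = (17.8 − 8.6)/2 = 4.6 ft; q_1 = 1.12 × 1.33 × 4.6 = 6.852 ft³/s
w_2 = (30.1 − 8.6)/2 = 10.75 ft; q_2 = 1.22 × 2.99 × 10.75 = 39.21 ft³/s
w_3 = (43.2 − 17.8)/2 = 12.7 ft; q_3 = 1.73 × 4.20 × 12.7 = 92.28 ft³/s
w_4 = (50.6 − 30.1)/2 = 10.25 ft; q_4 = 1.36 × 3.42 × 10.25 = 47.67 ft³/s
w_5 = (58.3 − 43.2)/2 = 7.55 ft; q_5 = 1.91 × 4.22 × 7.55 = 60.85 ft³/s
w_6 = (76.6 − 50.6)/2 = 13 ft; q_6 = 1.26 × 3.33 × 13 = 54.55 ft³/s
w_7 = (85.7 − 58.3)/2 = 13.7 ft; q_7 = 1.16 × 2.38 × 13.7 = 37.82 ft³/s
w_8 = (85.7 − 76.6)/2 = 4.55 ft; q_8 = 0.61 × 1.17 × 4.55 = 3.247 ft³/s
Q = Σ qᵢ = 342.5 ft³/s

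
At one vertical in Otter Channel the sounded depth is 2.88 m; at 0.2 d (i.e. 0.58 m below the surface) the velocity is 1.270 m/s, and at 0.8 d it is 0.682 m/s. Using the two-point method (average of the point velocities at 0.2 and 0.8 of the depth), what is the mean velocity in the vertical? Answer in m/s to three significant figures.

0.976 m/s

v̄ = (1.270 + 0.682) / 2 = 0.9760 m/s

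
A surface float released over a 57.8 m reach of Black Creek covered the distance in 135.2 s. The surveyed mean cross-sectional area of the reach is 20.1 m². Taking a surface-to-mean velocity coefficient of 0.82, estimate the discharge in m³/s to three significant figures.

v_surface = L / t̄ = 57.8 / 135.2 = 0.4275 m/s
v_mean = 0.82 × 0.4275 = 0.3506 m/s
Q = A × v_mean = 20.1 × 0.3506 = 7.046 m³/s

7.05 m³/s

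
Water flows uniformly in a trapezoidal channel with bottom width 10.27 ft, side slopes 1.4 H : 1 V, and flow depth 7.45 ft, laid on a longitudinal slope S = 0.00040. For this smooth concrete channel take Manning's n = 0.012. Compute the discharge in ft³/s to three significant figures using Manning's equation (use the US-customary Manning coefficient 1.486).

1010 ft³/s

A = (b + z·y)·y = (10.27 + 1.4×7.45)×7.45 = 154.2 ft²
P = b + 2y√(1+z²) = 10.27 + 2×7.45×√(1+1.4²) = 35.90 ft
R = A/P = 154.2/35.90 = 4.295 ft
Q = (1.486/n)·A·R^(2/3)·S^(1/2) = (1.486/0.012) × 154.2 × 4.295^(2/3) × 0.00040^(1/2) = 1009 ft³/s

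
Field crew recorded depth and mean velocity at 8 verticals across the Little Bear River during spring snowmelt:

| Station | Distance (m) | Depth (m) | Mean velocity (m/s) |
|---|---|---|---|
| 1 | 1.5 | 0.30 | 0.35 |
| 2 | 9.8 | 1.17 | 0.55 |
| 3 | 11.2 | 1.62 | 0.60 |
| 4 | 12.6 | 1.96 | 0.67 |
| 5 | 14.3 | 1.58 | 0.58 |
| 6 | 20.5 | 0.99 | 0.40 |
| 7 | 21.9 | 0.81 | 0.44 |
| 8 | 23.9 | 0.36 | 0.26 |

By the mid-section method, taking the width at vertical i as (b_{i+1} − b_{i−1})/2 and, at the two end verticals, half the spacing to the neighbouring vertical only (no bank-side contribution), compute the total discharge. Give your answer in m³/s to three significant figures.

12.8 m³/s

w_1 = (9.8 − 1.5)/2 = 4.15 m; q_1 = 0.35 × 0.30 × 4.15 = 0.4358 m³/s
w_2 = (11.2 − 1.5)/2 = 4.85 m; q_2 = 0.55 × 1.17 × 4.85 = 3.121 m³/s
w_3 = (12.6 − 9.8)/2 = 1.4 m; q_3 = 0.60 × 1.62 × 1.4 = 1.361 m³/s
w_4 = (14.3 − 11.2)/2 = 1.55 m; q_4 = 0.67 × 1.96 × 1.55 = 2.035 m³/s
w_5 = (20.5 − 12.6)/2 = 3.95 m; q_5 = 0.58 × 1.58 × 3.95 = 3.620 m³/s
w_6 = (21.9 − 14.3)/2 = 3.8 m; q_6 = 0.40 × 0.99 × 3.8 = 1.505 m³/s
w_7 = (23.9 − 20.5)/2 = 1.7 m; q_7 = 0.44 × 0.81 × 1.7 = 0.6059 m³/s
w_8 = (23.9 − 21.9)/2 = 1 m; q_8 = 0.26 × 0.36 × 1 = 0.09360 m³/s
Q = Σ qᵢ = 12.78 m³/s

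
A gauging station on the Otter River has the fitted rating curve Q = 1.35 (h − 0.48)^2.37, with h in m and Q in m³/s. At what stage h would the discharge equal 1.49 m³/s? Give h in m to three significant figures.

1.52 m

h − h₀ = (Q/C)^(1/b) = (1.49/1.35)^(1/2.37) = 1.043 m
h = 0.48 + 1.043 = 1.523 m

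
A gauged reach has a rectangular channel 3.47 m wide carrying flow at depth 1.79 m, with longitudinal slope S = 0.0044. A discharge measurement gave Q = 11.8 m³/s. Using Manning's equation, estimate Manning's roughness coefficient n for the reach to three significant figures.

A = b·y = 3.47 × 1.79 = 6.211 m²
P = b + 2y = 3.47 + 2×1.79 = 7.050 m
R = A/P = 6.211/7.050 = 0.8810 m
n = (1/Q)·A·R^(2/3)·S^(1/2) = (1/11.8) × 6.211 × 0.9190 × 0.06633 = 0.03209

0.0321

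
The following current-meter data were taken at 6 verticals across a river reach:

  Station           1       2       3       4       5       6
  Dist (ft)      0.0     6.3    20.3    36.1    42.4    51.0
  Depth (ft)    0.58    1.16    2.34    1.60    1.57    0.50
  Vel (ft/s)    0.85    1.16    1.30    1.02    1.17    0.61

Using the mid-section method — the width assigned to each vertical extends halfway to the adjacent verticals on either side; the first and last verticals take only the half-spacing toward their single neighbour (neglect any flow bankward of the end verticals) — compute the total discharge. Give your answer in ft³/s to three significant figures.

93.6 ft³/s

w_1 = (6.3 − 0.0)/2 = 3.15 ft; q_1 = 0.85 × 0.58 × 3.15 = 1.553 ft³/s
w_2 = (20.3 − 0.0)/2 = 10.15 ft; q_2 = 1.16 × 1.16 × 10.15 = 13.66 ft³/s
w_3 = (36.1 − 6.3)/2 = 14.9 ft; q_3 = 1.30 × 2.34 × 14.9 = 45.33 ft³/s
w_4 = (42.4 − 20.3)/2 = 11.05 ft; q_4 = 1.02 × 1.60 × 11.05 = 18.03 ft³/s
w_5 = (51.0 − 36.1)/2 = 7.45 ft; q_5 = 1.17 × 1.57 × 7.45 = 13.68 ft³/s
w_6 = (51.0 − 42.4)/2 = 4.3 ft; q_6 = 0.61 × 0.50 × 4.3 = 1.312 ft³/s
Q = Σ qᵢ = 93.57 ft³/s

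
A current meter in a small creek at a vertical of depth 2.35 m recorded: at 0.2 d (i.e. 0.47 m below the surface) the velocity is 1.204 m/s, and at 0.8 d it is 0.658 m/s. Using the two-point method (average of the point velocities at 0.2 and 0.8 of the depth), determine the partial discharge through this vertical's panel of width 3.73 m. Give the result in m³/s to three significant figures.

8.16 m³/s

v̄ = (1.204 + 0.658) / 2 = 0.9310 m/s
q = v̄ × d × w = 0.9310 × 2.35 × 3.73 = 8.161 m³/s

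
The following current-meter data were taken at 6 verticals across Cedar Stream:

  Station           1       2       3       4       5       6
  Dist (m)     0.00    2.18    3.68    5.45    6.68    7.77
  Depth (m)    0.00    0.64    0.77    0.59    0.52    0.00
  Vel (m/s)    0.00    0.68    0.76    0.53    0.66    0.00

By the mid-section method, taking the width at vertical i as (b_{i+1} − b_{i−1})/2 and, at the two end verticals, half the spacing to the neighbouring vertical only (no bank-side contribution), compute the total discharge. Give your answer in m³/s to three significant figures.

w_2 = (3.68 − 0.00)/2 = 1.84 m; q_2 = 0.68 × 0.64 × 1.84 = 0.8008 m³/s
w_3 = (5.45 − 2.18)/2 = 1.635 m; q_3 = 0.76 × 0.77 × 1.635 = 0.9568 m³/s
w_4 = (6.68 − 3.68)/2 = 1.5 m; q_4 = 0.53 × 0.59 × 1.5 = 0.4691 m³/s
w_5 = (7.77 − 5.45)/2 = 1.16 m; q_5 = 0.66 × 0.52 × 1.16 = 0.3981 m³/s
Stations 1, 6 contribute zero (depth or velocity is 0).
Q = Σ qᵢ = 2.625 m³/s

2.62 m³/s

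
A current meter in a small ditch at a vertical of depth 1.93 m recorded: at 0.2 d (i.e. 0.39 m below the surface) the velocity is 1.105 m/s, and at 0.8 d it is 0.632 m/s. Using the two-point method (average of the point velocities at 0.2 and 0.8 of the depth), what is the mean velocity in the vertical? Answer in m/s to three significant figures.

0.869 m/s

v̄ = (1.105 + 0.632) / 2 = 0.8685 m/s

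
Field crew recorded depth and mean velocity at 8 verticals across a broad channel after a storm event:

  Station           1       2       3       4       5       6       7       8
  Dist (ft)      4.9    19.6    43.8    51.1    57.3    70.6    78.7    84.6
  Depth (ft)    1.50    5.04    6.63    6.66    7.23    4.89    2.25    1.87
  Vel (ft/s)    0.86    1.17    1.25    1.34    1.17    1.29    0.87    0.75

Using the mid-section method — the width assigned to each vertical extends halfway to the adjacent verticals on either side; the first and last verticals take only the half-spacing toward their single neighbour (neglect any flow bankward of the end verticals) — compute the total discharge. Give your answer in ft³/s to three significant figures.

483 ft³/s

w_1 = (19.6 − 4.9)/2 = 7.35 ft; q_1 = 0.86 × 1.50 × 7.35 = 9.482 ft³/s
w_2 = (43.8 − 4.9)/2 = 19.45 ft; q_2 = 1.17 × 5.04 × 19.45 = 114.7 ft³/s
w_3 = (51.1 − 19.6)/2 = 15.75 ft; q_3 = 1.25 × 6.63 × 15.75 = 130.5 ft³/s
w_4 = (57.3 − 43.8)/2 = 6.75 ft; q_4 = 1.34 × 6.66 × 6.75 = 60.24 ft³/s
w_5 = (70.6 − 51.1)/2 = 9.75 ft; q_5 = 1.17 × 7.23 × 9.75 = 82.48 ft³/s
w_6 = (78.7 − 57.3)/2 = 10.7 ft; q_6 = 1.29 × 4.89 × 10.7 = 67.50 ft³/s
w_7 = (84.6 − 70.6)/2 = 7 ft; q_7 = 0.87 × 2.25 × 7 = 13.70 ft³/s
w_8 = (84.6 − 78.7)/2 = 2.95 ft; q_8 = 0.75 × 1.87 × 2.95 = 4.137 ft³/s
Q = Σ qᵢ = 482.8 ft³/s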